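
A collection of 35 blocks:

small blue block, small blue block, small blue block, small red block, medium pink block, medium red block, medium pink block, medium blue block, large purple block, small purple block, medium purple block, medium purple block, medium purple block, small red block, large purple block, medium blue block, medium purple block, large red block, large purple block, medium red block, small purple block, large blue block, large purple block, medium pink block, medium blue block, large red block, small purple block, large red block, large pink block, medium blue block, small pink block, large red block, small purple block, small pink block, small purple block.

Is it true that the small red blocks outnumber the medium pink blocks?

False

small red blocks: 2.
medium pink blocks: 3.
The claim requires 2 > 3, which does not hold.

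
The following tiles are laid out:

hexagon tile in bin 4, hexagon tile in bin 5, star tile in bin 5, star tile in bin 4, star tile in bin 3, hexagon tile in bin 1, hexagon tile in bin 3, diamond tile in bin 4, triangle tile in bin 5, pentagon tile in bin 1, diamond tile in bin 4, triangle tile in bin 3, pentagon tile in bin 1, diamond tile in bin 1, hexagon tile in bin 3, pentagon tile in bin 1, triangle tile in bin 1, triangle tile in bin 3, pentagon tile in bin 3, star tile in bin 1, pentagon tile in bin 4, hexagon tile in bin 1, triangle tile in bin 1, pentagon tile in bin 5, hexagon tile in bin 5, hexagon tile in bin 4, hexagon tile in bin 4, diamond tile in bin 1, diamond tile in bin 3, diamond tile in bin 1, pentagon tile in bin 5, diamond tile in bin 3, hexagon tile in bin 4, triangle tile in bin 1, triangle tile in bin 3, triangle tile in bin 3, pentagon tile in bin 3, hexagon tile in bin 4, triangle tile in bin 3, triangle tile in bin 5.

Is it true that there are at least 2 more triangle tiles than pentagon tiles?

|triangle tiles| = 10.
|pentagon tiles| = 8.
The claim requires 10 − 8 = 2 ≥ 2, which holds.

True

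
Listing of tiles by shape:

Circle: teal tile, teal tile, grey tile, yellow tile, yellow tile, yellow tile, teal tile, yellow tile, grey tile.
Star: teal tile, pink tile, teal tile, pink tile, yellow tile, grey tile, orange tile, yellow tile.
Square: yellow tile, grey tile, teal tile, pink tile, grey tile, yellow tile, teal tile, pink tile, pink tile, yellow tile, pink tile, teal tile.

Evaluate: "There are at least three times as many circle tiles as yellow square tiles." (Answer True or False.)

|circle tiles| = 9.
|yellow square tiles| = 3.
The claim requires 9 ≥ 3 × 3 = 9, which holds.

True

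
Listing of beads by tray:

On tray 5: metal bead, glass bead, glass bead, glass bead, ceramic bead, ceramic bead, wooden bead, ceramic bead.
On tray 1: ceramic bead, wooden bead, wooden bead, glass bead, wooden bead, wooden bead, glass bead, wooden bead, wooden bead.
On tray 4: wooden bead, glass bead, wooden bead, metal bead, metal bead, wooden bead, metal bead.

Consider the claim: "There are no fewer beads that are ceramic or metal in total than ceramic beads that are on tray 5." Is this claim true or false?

True

|beads that are ceramic or metal| = 8.
|ceramic beads on tray 5| = 3.
The claim requires 8 ≥ 3, which holds.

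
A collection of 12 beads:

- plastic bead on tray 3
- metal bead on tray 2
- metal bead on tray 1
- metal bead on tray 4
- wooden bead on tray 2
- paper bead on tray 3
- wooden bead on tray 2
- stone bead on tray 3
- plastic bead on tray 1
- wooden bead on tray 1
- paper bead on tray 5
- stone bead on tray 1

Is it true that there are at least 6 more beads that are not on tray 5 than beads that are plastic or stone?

True

beads that are not on tray 5: 11.
beads that are plastic or stone: 4.
The claim requires 11 − 4 = 7 ≥ 6, which holds.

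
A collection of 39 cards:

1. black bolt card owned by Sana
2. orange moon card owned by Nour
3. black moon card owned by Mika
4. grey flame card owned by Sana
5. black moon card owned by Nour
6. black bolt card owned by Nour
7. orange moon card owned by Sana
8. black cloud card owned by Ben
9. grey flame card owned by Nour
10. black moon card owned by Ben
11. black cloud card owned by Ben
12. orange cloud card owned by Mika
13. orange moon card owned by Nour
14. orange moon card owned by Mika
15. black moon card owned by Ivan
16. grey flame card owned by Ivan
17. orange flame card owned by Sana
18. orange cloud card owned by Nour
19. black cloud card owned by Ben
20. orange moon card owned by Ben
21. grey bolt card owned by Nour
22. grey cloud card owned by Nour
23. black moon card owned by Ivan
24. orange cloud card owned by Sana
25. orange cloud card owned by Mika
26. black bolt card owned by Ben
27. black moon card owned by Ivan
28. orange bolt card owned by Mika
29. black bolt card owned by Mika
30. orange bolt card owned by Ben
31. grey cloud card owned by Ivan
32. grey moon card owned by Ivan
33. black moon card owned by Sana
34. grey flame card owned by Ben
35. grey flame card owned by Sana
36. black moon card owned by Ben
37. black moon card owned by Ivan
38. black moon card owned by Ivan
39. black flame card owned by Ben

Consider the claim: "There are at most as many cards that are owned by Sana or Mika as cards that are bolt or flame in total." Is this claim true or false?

True

|cards owned by Sana or Mika| = 13.
|cards that are bolt or flame| = 14.
The claim requires 13 ≤ 14, which holds.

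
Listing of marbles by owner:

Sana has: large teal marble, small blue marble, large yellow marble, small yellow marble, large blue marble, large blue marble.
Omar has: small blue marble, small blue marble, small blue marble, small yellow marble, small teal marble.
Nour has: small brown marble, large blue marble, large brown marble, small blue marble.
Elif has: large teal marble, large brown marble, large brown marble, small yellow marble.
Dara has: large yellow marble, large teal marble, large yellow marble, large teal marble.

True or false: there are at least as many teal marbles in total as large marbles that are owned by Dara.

True

teal marbles: 5.
large marbles owned by Dara: 4.
The claim requires 5 ≥ 4, which holds.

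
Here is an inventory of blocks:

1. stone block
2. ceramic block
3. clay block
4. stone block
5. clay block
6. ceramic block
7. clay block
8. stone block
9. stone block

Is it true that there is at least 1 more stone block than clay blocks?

True

There are 4 stone blocks.
There are 3 clay blocks.
The claim requires 4 − 3 = 1 ≥ 1, which holds.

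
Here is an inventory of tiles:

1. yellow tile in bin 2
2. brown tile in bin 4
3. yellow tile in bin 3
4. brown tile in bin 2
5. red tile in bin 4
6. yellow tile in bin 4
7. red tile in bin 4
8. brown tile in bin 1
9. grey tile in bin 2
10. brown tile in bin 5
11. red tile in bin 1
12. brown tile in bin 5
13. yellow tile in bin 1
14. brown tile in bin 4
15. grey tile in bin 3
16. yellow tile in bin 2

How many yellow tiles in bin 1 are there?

1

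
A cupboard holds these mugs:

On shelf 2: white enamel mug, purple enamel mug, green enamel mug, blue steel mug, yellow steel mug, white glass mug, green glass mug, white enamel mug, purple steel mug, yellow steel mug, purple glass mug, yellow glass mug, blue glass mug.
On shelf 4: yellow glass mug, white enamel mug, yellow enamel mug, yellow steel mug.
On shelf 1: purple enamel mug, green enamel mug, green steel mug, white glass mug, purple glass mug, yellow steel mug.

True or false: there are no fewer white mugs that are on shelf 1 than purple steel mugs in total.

True

There is 1 white mug on shelf 1.
There is 1 purple steel mug.
The claim requires 1 ≥ 1, which holds.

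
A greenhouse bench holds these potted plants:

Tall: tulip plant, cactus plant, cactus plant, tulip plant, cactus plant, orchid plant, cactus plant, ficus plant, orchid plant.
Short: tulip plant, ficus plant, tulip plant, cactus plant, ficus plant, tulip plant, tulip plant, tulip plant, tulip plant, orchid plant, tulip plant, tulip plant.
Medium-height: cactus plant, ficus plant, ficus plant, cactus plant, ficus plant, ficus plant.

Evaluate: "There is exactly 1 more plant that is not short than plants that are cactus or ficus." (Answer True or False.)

There are 15 plants that are not short.
There are 14 plants that are cactus or ficus.
The claim requires 15 − 14 (= 1) to equal 1, which holds.

True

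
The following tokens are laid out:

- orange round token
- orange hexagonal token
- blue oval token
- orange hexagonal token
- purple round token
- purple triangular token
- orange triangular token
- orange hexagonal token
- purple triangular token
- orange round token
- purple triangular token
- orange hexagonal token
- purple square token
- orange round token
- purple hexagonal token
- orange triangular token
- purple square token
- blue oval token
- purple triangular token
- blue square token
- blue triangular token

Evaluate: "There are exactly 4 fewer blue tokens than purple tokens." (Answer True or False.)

There are 4 blue tokens.
There are 8 purple tokens.
The claim requires 8 − 4 (= 4) to equal 4, which holds.

True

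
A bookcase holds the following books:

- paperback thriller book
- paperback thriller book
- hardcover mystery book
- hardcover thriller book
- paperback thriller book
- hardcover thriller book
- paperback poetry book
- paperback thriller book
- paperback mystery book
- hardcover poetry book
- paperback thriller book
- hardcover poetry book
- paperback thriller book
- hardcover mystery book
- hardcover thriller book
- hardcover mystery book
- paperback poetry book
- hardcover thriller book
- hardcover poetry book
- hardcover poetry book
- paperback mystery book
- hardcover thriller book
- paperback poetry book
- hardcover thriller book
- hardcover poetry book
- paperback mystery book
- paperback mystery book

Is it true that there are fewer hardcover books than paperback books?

hardcover books: 14.
paperback books: 13.
The claim requires 14 < 13, which does not hold.

False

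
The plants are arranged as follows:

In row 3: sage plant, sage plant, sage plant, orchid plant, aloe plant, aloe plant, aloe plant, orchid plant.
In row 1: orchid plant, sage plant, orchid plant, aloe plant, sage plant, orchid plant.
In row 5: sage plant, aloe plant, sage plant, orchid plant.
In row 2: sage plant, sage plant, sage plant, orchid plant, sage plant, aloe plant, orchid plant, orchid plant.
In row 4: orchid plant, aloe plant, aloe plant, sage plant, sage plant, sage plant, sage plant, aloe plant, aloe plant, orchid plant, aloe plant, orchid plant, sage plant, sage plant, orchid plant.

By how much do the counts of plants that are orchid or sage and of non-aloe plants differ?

plants that are orchid or sage: 30. non-aloe plants: 30.
|30 − 30| = 30 − 30 = 0.

0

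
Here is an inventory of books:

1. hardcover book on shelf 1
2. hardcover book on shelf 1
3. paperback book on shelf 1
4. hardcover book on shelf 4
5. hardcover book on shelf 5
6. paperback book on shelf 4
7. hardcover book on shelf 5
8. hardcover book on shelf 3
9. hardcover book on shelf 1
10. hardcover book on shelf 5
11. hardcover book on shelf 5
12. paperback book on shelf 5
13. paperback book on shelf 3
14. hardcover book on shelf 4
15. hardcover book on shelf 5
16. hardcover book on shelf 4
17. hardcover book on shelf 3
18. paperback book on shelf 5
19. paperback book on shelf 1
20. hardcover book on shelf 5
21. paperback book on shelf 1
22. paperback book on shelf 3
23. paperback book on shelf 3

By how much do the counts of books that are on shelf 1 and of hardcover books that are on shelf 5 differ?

0

books on shelf 1: 6. hardcover books on shelf 5: 6.
|6 − 6| = 6 − 6 = 0.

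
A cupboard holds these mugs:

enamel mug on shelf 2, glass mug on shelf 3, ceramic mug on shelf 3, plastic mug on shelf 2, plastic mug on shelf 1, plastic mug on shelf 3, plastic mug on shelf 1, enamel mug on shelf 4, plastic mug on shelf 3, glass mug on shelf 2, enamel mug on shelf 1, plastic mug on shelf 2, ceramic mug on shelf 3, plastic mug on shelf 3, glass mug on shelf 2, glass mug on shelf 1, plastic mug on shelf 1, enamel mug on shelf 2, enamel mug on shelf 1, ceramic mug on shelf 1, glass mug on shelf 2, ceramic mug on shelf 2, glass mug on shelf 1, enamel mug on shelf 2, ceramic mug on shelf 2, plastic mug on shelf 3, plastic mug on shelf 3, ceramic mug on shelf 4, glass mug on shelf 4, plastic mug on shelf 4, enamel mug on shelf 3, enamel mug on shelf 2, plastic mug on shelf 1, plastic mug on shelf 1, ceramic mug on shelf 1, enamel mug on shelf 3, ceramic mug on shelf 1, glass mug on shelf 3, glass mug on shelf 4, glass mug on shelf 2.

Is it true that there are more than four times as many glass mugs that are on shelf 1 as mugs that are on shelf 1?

glass mugs on shelf 1: 2.
mugs on shelf 1: 12.
The claim requires 2 > 4 × 12 = 48, which does not hold.

False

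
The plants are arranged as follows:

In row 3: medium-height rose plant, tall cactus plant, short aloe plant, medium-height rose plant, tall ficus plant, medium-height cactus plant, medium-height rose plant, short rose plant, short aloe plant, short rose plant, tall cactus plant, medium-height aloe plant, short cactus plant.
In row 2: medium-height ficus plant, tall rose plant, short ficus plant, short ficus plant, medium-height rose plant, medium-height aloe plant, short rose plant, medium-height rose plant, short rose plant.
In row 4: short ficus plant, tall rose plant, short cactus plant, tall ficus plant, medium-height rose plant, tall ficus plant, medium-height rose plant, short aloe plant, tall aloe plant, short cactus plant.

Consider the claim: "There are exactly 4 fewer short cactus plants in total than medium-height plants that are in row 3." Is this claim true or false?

False

|short cactus plants| = 3.
|medium-height plants in row 3| = 5.
The claim requires 5 − 3 (= 2) to equal 4, which does not hold.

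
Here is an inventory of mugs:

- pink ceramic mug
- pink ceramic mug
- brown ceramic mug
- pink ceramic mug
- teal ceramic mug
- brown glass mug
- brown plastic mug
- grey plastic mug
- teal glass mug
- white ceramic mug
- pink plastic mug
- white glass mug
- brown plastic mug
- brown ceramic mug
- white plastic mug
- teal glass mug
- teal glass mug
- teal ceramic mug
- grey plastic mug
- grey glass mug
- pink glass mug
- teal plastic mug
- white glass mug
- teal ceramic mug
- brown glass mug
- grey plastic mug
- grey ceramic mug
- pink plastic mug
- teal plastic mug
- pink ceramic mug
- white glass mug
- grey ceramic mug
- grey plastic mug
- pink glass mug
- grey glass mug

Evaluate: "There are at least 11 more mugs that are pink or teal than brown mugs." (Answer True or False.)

There are 16 mugs that are pink or teal.
There are 6 brown mugs.
The claim requires 16 − 6 = 10 ≥ 11, which does not hold.

False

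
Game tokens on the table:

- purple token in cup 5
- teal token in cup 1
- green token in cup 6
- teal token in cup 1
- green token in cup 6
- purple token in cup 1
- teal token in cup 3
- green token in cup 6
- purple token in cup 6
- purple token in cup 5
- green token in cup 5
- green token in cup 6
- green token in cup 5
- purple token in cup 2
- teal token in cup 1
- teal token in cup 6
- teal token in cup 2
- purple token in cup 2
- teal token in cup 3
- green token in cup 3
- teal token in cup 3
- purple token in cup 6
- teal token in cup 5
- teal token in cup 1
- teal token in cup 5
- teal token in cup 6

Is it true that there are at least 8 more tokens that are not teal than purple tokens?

There are 14 tokens that are not teal.
There are 7 purple tokens.
The claim requires 14 − 7 = 7 ≥ 8, which does not hold.

False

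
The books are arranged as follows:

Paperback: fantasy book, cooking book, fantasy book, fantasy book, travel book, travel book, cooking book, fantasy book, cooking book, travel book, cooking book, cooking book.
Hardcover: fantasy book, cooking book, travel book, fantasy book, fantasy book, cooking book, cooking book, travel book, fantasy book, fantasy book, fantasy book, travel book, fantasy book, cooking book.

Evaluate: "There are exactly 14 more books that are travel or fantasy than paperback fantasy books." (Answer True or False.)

|books that are travel or fantasy| = 17.
|paperback fantasy books| = 4.
The claim requires 17 − 4 (= 13) to equal 14, which does not hold.

False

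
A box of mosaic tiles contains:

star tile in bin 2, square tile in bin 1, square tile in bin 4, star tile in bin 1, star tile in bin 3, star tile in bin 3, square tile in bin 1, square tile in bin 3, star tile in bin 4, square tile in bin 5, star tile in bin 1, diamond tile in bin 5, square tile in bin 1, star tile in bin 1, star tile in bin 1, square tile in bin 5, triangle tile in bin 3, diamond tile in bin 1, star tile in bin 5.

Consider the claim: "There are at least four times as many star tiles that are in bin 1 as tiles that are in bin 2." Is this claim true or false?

star tiles in bin 1: 4.
tiles in bin 2: 1.
The claim requires 4 ≥ 4 × 1 = 4, which holds.

True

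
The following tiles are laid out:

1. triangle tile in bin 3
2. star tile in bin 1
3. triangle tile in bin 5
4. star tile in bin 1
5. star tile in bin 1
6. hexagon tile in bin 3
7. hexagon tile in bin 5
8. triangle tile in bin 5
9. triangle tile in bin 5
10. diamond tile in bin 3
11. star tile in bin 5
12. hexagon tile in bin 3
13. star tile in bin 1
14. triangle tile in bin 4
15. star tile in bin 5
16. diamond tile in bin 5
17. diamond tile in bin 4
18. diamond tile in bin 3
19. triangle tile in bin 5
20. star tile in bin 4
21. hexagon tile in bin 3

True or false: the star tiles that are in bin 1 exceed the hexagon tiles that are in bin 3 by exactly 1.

There are 4 star tiles in bin 1.
There are 3 hexagon tiles in bin 3.
The claim requires 4 − 3 (= 1) to equal 1, which holds.

True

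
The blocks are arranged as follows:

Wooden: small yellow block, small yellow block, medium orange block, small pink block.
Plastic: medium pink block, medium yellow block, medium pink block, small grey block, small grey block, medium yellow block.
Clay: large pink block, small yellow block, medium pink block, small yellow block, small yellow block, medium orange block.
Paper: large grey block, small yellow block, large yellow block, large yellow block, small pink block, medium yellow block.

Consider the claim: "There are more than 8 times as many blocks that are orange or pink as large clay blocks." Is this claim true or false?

blocks that are orange or pink: 8.
large clay blocks: 1.
The claim requires 8 > 8 × 1 = 8, which does not hold.

False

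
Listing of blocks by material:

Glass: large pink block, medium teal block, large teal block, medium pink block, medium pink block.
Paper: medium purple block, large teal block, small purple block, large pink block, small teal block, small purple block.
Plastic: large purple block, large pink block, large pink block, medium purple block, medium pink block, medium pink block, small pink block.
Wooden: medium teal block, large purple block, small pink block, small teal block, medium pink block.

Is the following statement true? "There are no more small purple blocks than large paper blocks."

|small purple blocks| = 2.
|large paper blocks| = 2.
The claim requires 2 ≤ 2, which holds.

True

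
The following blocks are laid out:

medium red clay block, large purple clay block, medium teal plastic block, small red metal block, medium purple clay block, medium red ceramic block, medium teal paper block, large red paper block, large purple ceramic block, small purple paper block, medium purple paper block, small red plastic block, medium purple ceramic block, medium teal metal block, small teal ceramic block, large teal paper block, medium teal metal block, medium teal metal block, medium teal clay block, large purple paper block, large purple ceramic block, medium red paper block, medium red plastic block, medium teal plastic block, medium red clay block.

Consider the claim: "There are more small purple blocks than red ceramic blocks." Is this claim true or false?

There is 1 small purple block.
There is 1 red ceramic block.
The claim requires 1 > 1, which does not hold.

False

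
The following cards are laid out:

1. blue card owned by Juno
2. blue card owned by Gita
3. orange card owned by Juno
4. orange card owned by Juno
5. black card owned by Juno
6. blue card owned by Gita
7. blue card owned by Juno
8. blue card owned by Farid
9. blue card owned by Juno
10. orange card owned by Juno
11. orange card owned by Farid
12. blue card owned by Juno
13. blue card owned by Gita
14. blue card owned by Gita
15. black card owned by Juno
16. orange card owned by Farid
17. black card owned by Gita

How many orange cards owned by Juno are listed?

3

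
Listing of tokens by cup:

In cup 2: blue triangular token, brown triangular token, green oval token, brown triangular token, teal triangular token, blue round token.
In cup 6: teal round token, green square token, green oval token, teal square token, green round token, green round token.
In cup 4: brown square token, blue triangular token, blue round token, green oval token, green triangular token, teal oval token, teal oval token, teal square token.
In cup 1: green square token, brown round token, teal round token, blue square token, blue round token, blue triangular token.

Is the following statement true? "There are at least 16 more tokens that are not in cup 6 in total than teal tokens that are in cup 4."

There are 20 tokens that are not in cup 6.
There are 3 teal tokens in cup 4.
The claim requires 20 − 3 = 17 ≥ 16, which holds.

True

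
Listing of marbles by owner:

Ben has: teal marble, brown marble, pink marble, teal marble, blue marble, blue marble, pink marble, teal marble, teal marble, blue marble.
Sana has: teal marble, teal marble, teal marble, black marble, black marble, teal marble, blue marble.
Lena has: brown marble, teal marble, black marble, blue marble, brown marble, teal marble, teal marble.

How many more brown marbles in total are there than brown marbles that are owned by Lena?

1

brown marbles: 3.
brown marbles owned by Lena: 2.
3 − 2 = 1.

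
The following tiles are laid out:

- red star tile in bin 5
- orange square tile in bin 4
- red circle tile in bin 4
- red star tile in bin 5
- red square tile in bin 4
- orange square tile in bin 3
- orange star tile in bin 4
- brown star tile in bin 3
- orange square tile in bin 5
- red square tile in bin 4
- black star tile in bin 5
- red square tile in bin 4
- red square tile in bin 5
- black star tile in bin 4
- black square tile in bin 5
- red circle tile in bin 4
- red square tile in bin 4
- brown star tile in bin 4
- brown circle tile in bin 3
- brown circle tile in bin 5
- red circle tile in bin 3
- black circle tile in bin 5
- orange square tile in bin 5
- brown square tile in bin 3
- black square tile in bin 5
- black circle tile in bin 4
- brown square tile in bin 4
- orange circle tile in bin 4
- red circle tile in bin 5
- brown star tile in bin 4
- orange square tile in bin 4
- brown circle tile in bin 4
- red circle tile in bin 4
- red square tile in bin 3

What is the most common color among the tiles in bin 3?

Counts by color (restricted to tiles in bin 3): brown 3, red 2, orange 1.
The maximum is 3, held uniquely by brown.

brown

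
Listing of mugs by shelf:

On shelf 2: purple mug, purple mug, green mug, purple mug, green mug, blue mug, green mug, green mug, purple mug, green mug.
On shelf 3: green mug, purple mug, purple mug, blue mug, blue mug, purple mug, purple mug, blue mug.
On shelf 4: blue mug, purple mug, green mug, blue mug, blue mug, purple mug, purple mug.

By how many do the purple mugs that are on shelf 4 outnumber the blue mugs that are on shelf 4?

purple mugs on shelf 4: 3.
blue mugs on shelf 4: 3.
3 − 3 = 0.

0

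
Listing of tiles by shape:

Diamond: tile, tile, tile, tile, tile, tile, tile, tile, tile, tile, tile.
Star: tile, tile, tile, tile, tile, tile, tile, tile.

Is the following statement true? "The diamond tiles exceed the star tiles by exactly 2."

False

diamond tiles: 11.
star tiles: 8.
The claim requires 11 − 8 (= 3) to equal 2, which does not hold.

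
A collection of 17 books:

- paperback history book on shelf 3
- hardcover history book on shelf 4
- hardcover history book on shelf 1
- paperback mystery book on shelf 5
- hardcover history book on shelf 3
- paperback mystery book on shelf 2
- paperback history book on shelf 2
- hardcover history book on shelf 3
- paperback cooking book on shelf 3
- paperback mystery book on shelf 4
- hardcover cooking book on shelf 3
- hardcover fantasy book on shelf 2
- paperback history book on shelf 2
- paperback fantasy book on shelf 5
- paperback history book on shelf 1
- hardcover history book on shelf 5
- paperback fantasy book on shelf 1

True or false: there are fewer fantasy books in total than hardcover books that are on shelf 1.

fantasy books: 3.
hardcover books on shelf 1: 1.
The claim requires 3 < 1, which does not hold.

False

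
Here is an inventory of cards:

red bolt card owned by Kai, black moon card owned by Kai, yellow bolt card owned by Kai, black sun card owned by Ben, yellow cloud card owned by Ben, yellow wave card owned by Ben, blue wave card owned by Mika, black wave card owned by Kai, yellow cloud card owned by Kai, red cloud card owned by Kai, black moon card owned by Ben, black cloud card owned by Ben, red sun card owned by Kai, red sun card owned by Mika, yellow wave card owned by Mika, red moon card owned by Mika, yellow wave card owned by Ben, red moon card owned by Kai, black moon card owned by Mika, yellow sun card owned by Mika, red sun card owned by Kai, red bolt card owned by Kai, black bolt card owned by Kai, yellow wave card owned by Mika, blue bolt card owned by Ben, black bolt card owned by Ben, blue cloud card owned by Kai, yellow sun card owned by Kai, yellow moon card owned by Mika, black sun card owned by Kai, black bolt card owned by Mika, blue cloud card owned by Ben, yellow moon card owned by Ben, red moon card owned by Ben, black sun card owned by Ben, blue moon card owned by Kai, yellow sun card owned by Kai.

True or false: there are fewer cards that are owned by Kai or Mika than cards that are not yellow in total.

False

|cards owned by Kai or Mika| = 25.
|cards that are not yellow| = 25.
The claim requires 25 < 25, which does not hold.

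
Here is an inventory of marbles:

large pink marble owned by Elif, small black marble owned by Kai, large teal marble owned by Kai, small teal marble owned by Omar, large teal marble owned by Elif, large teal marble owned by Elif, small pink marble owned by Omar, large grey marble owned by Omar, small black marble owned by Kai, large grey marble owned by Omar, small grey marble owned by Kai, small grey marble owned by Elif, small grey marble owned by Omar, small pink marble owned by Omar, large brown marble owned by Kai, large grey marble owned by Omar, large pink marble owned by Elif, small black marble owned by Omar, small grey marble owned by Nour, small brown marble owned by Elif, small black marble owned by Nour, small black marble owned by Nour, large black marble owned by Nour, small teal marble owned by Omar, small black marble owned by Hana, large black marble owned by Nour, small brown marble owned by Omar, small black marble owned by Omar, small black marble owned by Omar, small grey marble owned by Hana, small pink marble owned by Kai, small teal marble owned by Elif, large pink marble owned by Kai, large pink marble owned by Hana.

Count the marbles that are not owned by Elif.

27

Total marbles: 34; with the excluded value: 7; remaining 34 − 7 = 27.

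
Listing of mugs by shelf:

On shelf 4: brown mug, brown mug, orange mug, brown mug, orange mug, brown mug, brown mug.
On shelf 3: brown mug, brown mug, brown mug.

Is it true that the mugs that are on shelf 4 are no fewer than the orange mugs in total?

There are 7 mugs on shelf 4.
There are 2 orange mugs.
The claim requires 7 ≥ 2, which holds.

True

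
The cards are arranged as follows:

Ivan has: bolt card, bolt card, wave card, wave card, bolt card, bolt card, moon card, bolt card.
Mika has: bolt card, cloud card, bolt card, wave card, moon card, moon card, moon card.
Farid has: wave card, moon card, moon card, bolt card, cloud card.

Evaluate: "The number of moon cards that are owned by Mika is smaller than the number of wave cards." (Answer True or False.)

True

Count of moon cards owned by Mika: 3.
There are 4 wave cards.
The claim requires 3 < 4, which holds.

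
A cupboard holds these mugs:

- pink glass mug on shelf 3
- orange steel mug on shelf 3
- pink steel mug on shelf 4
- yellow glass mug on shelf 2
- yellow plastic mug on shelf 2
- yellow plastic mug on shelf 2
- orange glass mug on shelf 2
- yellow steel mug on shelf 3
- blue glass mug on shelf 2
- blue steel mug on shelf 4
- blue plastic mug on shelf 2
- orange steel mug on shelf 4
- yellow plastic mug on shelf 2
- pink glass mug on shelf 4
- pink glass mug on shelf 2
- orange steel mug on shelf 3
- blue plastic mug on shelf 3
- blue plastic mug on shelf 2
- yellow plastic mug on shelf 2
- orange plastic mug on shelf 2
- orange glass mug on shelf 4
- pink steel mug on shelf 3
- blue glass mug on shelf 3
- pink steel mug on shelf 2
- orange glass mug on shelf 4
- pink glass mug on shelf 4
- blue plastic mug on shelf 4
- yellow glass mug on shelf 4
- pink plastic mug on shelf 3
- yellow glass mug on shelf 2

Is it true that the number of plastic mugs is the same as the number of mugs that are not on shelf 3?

plastic mugs: 10.
mugs that are not on shelf 3: 22.
The claim requires 10 = 22, which does not hold.

False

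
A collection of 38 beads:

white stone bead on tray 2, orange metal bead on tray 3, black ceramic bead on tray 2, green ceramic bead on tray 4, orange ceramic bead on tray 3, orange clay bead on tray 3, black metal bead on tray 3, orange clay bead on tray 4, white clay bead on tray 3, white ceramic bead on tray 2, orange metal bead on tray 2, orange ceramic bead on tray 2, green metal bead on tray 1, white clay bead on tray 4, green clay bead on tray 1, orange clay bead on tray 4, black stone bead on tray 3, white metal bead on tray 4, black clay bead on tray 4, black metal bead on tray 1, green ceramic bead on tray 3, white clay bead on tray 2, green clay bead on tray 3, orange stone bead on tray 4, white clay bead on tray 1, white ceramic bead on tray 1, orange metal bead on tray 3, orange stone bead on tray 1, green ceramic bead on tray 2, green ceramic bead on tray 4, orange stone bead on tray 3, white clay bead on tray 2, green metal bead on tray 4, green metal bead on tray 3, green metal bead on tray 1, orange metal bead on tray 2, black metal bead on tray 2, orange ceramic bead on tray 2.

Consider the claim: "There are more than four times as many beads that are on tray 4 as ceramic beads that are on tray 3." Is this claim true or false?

beads on tray 4: 9.
ceramic beads on tray 3: 2.
The claim requires 9 > 4 × 2 = 8, which holds.

True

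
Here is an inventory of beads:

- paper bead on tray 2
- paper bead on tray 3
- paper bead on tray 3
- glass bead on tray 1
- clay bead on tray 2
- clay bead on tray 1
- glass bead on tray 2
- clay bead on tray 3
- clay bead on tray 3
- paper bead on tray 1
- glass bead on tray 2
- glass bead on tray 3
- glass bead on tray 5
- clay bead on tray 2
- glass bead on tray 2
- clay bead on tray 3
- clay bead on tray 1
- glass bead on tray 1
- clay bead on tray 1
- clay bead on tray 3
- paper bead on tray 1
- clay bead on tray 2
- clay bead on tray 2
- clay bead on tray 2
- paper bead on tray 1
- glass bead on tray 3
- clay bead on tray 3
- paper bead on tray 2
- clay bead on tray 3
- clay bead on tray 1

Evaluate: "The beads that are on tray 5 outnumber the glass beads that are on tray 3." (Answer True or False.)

|beads on tray 5| = 1.
|glass beads on tray 3| = 2.
The claim requires 1 > 2, which does not hold.

False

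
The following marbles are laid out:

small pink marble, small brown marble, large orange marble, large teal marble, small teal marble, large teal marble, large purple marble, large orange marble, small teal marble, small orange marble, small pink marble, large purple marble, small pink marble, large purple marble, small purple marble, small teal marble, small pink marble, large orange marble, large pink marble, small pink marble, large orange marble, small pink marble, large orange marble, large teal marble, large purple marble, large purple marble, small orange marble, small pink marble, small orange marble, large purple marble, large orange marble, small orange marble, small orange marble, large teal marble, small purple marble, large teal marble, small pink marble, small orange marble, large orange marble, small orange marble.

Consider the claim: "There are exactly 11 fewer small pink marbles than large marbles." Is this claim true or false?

There are 8 small pink marbles.
There are 19 large marbles.
The claim requires 19 − 8 (= 11) to equal 11, which holds.

True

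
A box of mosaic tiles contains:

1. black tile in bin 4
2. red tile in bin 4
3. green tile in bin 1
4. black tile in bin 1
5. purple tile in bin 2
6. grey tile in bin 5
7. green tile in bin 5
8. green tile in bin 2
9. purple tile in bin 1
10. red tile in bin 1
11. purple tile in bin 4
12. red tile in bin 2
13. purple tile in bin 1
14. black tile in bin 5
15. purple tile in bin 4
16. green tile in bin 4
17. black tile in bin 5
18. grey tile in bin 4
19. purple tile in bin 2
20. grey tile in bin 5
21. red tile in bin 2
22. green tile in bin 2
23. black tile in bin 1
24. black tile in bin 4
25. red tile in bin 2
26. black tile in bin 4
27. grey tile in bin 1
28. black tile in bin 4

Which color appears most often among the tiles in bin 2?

Counts by color (restricted to tiles in bin 2): red 3, purple 2, green 2.
The maximum is 3, held uniquely by red.

red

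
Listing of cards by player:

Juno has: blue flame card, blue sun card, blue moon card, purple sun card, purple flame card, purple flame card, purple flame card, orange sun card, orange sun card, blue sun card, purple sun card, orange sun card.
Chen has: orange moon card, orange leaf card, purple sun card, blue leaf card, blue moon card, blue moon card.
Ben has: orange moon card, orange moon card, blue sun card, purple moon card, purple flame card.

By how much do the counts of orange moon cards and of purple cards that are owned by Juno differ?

2

orange moon cards: 3. purple cards owned by Juno: 5.
|3 − 5| = 5 − 3 = 2.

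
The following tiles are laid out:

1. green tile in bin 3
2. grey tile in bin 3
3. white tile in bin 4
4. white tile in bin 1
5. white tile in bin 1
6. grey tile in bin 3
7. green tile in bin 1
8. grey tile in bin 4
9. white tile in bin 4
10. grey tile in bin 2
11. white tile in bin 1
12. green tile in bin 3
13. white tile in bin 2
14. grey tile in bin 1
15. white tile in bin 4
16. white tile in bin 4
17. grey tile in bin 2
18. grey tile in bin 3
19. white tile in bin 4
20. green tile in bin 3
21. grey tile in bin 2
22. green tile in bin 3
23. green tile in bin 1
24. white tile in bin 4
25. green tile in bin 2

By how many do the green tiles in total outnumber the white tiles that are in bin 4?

1

green tiles: 7.
white tiles in bin 4: 6.
7 − 6 = 1.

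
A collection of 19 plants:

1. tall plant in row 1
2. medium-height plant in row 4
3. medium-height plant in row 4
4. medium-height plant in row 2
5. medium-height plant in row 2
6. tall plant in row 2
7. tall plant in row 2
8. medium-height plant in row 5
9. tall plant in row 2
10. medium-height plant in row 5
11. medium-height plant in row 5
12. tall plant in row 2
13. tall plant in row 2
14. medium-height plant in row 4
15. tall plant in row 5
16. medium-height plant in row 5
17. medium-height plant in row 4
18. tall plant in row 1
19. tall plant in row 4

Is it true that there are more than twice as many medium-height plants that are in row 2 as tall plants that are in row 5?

There are 2 medium-height plants in row 2.
There is 1 tall plant in row 5.
The claim requires 2 > 2 × 1 = 2, which does not hold.

False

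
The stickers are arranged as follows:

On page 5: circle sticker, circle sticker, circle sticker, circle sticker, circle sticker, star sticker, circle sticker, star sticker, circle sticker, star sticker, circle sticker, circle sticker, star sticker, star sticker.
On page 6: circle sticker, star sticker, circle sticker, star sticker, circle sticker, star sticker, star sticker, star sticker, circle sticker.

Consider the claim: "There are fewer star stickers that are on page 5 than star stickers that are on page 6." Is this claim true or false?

star stickers on page 5: 5.
star stickers on page 6: 5.
The claim requires 5 < 5, which does not hold.

False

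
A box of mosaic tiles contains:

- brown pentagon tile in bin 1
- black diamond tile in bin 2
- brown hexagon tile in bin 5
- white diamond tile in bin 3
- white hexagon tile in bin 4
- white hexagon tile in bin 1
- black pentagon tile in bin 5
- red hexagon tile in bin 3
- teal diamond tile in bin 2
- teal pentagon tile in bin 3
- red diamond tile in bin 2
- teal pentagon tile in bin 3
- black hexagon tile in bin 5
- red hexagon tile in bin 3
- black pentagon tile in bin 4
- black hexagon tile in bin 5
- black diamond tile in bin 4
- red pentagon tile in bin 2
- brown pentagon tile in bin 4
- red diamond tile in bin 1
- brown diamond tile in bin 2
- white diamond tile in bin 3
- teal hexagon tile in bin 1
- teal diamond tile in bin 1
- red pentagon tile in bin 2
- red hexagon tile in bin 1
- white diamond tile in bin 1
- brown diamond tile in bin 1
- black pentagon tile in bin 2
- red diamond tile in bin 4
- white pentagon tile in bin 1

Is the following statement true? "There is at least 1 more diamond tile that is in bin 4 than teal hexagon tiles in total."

There are 2 diamond tiles in bin 4.
There is 1 teal hexagon tile.
The claim requires 2 − 1 = 1 ≥ 1, which holds.

True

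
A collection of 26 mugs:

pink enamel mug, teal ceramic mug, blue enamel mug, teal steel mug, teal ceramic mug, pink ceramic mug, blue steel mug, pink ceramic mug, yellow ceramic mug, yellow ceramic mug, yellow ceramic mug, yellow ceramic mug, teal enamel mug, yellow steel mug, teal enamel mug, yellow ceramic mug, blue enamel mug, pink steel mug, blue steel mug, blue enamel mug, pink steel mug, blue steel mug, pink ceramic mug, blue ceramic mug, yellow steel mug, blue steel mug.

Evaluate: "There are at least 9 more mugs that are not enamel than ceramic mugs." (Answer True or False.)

There are 20 mugs that are not enamel.
There are 11 ceramic mugs.
The claim requires 20 − 11 = 9 ≥ 9, which holds.

True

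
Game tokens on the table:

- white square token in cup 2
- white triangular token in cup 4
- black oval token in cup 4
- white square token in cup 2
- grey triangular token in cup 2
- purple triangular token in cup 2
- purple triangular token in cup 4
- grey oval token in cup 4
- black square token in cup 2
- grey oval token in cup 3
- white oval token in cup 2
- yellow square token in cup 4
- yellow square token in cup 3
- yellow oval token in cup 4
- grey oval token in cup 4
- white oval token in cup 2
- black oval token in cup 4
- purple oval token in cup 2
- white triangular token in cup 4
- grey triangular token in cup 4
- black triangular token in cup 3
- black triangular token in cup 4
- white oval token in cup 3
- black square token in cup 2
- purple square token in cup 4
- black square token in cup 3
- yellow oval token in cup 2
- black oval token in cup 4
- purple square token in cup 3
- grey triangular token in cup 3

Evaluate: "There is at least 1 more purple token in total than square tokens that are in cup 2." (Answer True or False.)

True

purple tokens: 5.
square tokens in cup 2: 4.
The claim requires 5 − 4 = 1 ≥ 1, which holds.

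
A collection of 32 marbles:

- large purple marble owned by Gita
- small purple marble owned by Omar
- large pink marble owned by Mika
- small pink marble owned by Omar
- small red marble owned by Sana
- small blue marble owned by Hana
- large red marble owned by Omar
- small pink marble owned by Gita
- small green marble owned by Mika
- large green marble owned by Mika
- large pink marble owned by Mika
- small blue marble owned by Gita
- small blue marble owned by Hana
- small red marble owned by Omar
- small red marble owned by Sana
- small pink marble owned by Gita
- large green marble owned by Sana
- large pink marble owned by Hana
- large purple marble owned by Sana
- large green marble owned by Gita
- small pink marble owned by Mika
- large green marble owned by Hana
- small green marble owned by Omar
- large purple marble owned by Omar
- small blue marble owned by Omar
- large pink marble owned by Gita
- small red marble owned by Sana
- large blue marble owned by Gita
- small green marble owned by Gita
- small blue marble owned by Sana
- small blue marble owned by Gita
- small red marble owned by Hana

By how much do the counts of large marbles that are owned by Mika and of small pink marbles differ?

1

large marbles owned by Mika: 3. small pink marbles: 4.
|3 − 4| = 4 − 3 = 1.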